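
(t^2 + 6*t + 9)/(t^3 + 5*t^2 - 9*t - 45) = (t + 3)/(t^2 + 2*t - 15)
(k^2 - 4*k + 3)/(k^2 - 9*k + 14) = (k^2 - 4*k + 3)/(k^2 - 9*k + 14)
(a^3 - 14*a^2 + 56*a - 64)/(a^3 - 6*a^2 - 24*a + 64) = (a - 4)/(a + 4)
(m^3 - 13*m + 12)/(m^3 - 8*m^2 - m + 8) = (m^2 + m - 12)/(m^2 - 7*m - 8)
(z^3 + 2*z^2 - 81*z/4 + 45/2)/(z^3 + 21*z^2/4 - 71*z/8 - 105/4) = 2*(2*z - 3)/(4*z + 7)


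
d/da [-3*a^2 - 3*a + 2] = -6*a - 3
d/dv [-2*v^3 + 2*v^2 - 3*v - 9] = -6*v^2 + 4*v - 3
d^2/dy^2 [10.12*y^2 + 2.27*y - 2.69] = 20.2400000000000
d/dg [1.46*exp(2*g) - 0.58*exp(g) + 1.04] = (2.92*exp(g) - 0.58)*exp(g)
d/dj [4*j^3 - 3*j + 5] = 12*j^2 - 3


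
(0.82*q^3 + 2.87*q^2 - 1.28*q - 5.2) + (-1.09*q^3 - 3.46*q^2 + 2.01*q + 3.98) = -0.27*q^3 - 0.59*q^2 + 0.73*q - 1.22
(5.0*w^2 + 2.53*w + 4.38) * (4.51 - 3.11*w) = -15.55*w^3 + 14.6817*w^2 - 2.2115*w + 19.7538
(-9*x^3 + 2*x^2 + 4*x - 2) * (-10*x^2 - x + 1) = 90*x^5 - 11*x^4 - 51*x^3 + 18*x^2 + 6*x - 2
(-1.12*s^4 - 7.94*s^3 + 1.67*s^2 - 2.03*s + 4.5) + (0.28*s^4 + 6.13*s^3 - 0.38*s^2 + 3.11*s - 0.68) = -0.84*s^4 - 1.81*s^3 + 1.29*s^2 + 1.08*s + 3.82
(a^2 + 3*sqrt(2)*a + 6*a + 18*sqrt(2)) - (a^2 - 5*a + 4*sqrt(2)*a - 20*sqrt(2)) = -sqrt(2)*a + 11*a + 38*sqrt(2)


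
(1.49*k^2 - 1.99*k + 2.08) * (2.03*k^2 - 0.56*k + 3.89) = 3.0247*k^4 - 4.8741*k^3 + 11.1329*k^2 - 8.9059*k + 8.0912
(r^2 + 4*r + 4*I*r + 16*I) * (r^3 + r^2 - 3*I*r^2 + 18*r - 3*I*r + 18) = r^5 + 5*r^4 + I*r^4 + 34*r^3 + 5*I*r^3 + 150*r^2 + 76*I*r^2 + 120*r + 360*I*r + 288*I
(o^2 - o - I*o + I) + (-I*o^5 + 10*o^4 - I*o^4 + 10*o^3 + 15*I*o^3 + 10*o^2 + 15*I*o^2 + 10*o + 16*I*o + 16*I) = -I*o^5 + 10*o^4 - I*o^4 + 10*o^3 + 15*I*o^3 + 11*o^2 + 15*I*o^2 + 9*o + 15*I*o + 17*I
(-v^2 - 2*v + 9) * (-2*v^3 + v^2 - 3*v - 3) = 2*v^5 + 3*v^4 - 17*v^3 + 18*v^2 - 21*v - 27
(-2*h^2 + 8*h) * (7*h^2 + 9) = -14*h^4 + 56*h^3 - 18*h^2 + 72*h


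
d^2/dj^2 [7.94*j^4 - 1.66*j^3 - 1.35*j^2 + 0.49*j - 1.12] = 95.28*j^2 - 9.96*j - 2.7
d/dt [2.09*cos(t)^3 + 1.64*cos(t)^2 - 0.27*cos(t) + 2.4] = (-6.27*cos(t)^2 - 3.28*cos(t) + 0.27)*sin(t)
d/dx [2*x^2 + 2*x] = 4*x + 2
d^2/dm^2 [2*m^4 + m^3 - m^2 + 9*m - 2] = 24*m^2 + 6*m - 2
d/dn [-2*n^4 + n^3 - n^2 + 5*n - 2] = -8*n^3 + 3*n^2 - 2*n + 5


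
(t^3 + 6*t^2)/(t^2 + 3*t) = t*(t + 6)/(t + 3)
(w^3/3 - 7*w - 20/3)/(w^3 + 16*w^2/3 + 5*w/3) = (w^3 - 21*w - 20)/(w*(3*w^2 + 16*w + 5))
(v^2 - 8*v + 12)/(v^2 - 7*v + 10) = (v - 6)/(v - 5)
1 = 1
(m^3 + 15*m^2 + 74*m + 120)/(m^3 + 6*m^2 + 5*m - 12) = (m^2 + 11*m + 30)/(m^2 + 2*m - 3)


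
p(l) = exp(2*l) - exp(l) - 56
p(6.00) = 162295.36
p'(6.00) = 325106.15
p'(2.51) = 290.52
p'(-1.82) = -0.11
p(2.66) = 134.09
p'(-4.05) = -0.02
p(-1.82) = -56.14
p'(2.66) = 394.47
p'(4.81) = 30003.37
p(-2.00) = -56.12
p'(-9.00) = 0.00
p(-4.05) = -56.02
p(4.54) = 8628.28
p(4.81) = 14884.32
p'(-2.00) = -0.10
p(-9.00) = -56.00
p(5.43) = 51767.93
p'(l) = 2*exp(2*l) - exp(l)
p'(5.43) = 103876.01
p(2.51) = 83.11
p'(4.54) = 17462.24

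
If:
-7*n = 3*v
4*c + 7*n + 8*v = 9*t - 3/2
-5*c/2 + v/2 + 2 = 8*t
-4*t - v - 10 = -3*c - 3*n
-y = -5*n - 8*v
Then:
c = 80/57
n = 1148/1349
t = -2531/8094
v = -8036/4047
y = -47068/4047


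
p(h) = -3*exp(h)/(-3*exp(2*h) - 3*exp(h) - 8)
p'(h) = -3*(6*exp(2*h) + 3*exp(h))*exp(h)/(-3*exp(2*h) - 3*exp(h) - 8)^2 - 3*exp(h)/(-3*exp(2*h) - 3*exp(h) - 8)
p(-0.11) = 0.21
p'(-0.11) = 0.09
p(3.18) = 0.04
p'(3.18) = -0.04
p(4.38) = 0.01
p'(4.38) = -0.01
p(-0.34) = 0.18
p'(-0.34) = 0.10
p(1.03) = 0.21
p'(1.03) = -0.08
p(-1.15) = 0.10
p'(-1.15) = 0.09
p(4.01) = 0.02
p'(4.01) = -0.02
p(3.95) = 0.02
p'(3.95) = -0.02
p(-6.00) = 0.00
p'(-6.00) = 0.00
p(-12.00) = 0.00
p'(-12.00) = 0.00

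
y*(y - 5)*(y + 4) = y^3 - y^2 - 20*y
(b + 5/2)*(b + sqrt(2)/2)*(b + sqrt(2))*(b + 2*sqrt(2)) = b^4 + 5*b^3/2 + 7*sqrt(2)*b^3/2 + 7*b^2 + 35*sqrt(2)*b^2/4 + 2*sqrt(2)*b + 35*b/2 + 5*sqrt(2)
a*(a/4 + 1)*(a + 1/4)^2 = a^4/4 + 9*a^3/8 + 33*a^2/64 + a/16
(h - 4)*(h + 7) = h^2 + 3*h - 28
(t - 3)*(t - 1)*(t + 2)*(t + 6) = t^4 + 4*t^3 - 17*t^2 - 24*t + 36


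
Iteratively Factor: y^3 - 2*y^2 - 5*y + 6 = (y - 3)*(y^2 + y - 2) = (y - 3)*(y + 2)*(y - 1)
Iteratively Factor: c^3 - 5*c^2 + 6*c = (c)*(c^2 - 5*c + 6) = c*(c - 2)*(c - 3)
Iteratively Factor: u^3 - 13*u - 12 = (u - 4)*(u^2 + 4*u + 3) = (u - 4)*(u + 1)*(u + 3)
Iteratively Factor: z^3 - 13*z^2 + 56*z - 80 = (z - 5)*(z^2 - 8*z + 16) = (z - 5)*(z - 4)*(z - 4)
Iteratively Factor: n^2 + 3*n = (n + 3)*(n)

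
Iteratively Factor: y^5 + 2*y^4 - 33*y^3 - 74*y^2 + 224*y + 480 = (y + 2)*(y^4 - 33*y^2 - 8*y + 240) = (y - 5)*(y + 2)*(y^3 + 5*y^2 - 8*y - 48) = (y - 5)*(y - 3)*(y + 2)*(y^2 + 8*y + 16) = (y - 5)*(y - 3)*(y + 2)*(y + 4)*(y + 4)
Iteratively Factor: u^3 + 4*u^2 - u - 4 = (u + 1)*(u^2 + 3*u - 4) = (u - 1)*(u + 1)*(u + 4)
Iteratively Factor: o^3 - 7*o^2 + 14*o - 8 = (o - 2)*(o^2 - 5*o + 4) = (o - 4)*(o - 2)*(o - 1)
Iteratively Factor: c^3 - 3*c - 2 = (c - 2)*(c^2 + 2*c + 1) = (c - 2)*(c + 1)*(c + 1)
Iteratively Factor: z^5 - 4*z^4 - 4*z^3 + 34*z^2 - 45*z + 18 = (z - 1)*(z^4 - 3*z^3 - 7*z^2 + 27*z - 18) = (z - 3)*(z - 1)*(z^3 - 7*z + 6) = (z - 3)*(z - 2)*(z - 1)*(z^2 + 2*z - 3) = (z - 3)*(z - 2)*(z - 1)^2*(z + 3)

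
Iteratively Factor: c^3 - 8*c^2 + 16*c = (c)*(c^2 - 8*c + 16) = c*(c - 4)*(c - 4)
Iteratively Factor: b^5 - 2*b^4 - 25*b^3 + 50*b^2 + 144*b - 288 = (b + 3)*(b^4 - 5*b^3 - 10*b^2 + 80*b - 96) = (b - 4)*(b + 3)*(b^3 - b^2 - 14*b + 24) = (b - 4)*(b - 3)*(b + 3)*(b^2 + 2*b - 8) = (b - 4)*(b - 3)*(b + 3)*(b + 4)*(b - 2)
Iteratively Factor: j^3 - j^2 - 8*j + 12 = (j - 2)*(j^2 + j - 6) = (j - 2)*(j + 3)*(j - 2)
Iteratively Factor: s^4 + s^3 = (s + 1)*(s^3) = s*(s + 1)*(s^2) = s^2*(s + 1)*(s)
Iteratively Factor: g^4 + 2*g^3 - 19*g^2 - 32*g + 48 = (g + 3)*(g^3 - g^2 - 16*g + 16) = (g + 3)*(g + 4)*(g^2 - 5*g + 4) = (g - 4)*(g + 3)*(g + 4)*(g - 1)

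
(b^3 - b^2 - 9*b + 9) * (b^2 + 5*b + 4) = b^5 + 4*b^4 - 10*b^3 - 40*b^2 + 9*b + 36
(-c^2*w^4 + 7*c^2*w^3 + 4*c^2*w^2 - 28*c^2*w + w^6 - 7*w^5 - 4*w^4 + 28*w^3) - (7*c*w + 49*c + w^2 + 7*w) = -c^2*w^4 + 7*c^2*w^3 + 4*c^2*w^2 - 28*c^2*w - 7*c*w - 49*c + w^6 - 7*w^5 - 4*w^4 + 28*w^3 - w^2 - 7*w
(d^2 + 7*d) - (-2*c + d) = 2*c + d^2 + 6*d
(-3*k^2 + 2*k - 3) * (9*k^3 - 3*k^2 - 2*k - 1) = -27*k^5 + 27*k^4 - 27*k^3 + 8*k^2 + 4*k + 3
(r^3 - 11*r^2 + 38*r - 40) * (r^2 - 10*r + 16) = r^5 - 21*r^4 + 164*r^3 - 596*r^2 + 1008*r - 640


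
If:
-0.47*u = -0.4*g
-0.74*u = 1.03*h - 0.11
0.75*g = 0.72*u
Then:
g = 0.00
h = 0.11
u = 0.00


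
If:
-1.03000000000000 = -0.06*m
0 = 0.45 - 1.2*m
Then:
No Solution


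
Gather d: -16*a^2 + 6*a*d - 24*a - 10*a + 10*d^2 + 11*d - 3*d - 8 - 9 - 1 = -16*a^2 - 34*a + 10*d^2 + d*(6*a + 8) - 18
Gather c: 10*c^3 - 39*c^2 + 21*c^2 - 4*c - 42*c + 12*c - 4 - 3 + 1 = 10*c^3 - 18*c^2 - 34*c - 6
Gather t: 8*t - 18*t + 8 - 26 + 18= -10*t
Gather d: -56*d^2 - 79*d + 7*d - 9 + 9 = -56*d^2 - 72*d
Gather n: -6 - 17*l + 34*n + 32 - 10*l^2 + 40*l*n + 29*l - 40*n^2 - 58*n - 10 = -10*l^2 + 12*l - 40*n^2 + n*(40*l - 24) + 16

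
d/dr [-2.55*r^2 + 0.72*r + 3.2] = 0.72 - 5.1*r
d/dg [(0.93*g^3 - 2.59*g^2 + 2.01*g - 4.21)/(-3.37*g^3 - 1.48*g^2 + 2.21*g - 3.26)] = (-10.1047*g^4 + 17.658*g^3 - 54.4076*g^2 + 4.4252*g + 2.7515)/(11.3569*g^6 + 9.9752*g^5 - 12.705*g^4 + 15.4308*g^3 + 14.5337*g^2 - 14.4092*g + 10.6276)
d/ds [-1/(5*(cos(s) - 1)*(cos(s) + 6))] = -(2*cos(s) + 5)*sin(s)/(5*(cos(s) - 1)^2*(cos(s) + 6)^2)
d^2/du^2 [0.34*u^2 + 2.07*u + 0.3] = 0.680000000000000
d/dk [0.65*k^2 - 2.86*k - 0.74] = 1.3*k - 2.86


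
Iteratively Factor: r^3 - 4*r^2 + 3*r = (r - 3)*(r^2 - r) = (r - 3)*(r - 1)*(r)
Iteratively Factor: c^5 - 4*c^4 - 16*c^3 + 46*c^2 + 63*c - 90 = (c - 1)*(c^4 - 3*c^3 - 19*c^2 + 27*c + 90) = (c - 1)*(c + 2)*(c^3 - 5*c^2 - 9*c + 45) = (c - 3)*(c - 1)*(c + 2)*(c^2 - 2*c - 15) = (c - 3)*(c - 1)*(c + 2)*(c + 3)*(c - 5)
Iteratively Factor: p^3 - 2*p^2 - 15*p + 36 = (p - 3)*(p^2 + p - 12) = (p - 3)*(p + 4)*(p - 3)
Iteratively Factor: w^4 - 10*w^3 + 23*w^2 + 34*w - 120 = (w - 3)*(w^3 - 7*w^2 + 2*w + 40) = (w - 4)*(w - 3)*(w^2 - 3*w - 10) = (w - 5)*(w - 4)*(w - 3)*(w + 2)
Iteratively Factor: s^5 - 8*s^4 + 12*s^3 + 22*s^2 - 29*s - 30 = (s - 5)*(s^4 - 3*s^3 - 3*s^2 + 7*s + 6) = (s - 5)*(s + 1)*(s^3 - 4*s^2 + s + 6) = (s - 5)*(s - 2)*(s + 1)*(s^2 - 2*s - 3) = (s - 5)*(s - 2)*(s + 1)^2*(s - 3)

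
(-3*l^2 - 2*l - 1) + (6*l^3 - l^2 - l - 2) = 6*l^3 - 4*l^2 - 3*l - 3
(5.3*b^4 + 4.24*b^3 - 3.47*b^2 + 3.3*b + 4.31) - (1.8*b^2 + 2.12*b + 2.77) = 5.3*b^4 + 4.24*b^3 - 5.27*b^2 + 1.18*b + 1.54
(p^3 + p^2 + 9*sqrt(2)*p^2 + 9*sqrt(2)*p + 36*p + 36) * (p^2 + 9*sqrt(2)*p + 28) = p^5 + p^4 + 18*sqrt(2)*p^4 + 18*sqrt(2)*p^3 + 226*p^3 + 226*p^2 + 576*sqrt(2)*p^2 + 576*sqrt(2)*p + 1008*p + 1008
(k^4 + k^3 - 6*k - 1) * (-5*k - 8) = -5*k^5 - 13*k^4 - 8*k^3 + 30*k^2 + 53*k + 8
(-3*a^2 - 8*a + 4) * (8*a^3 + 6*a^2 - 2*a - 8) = -24*a^5 - 82*a^4 - 10*a^3 + 64*a^2 + 56*a - 32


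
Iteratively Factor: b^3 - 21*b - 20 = (b + 4)*(b^2 - 4*b - 5) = (b + 1)*(b + 4)*(b - 5)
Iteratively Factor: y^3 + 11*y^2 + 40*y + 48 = (y + 3)*(y^2 + 8*y + 16) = (y + 3)*(y + 4)*(y + 4)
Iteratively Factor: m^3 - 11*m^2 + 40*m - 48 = (m - 3)*(m^2 - 8*m + 16) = (m - 4)*(m - 3)*(m - 4)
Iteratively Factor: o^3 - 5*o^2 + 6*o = (o - 3)*(o^2 - 2*o) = (o - 3)*(o - 2)*(o)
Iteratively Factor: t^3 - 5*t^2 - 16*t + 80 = (t - 4)*(t^2 - t - 20) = (t - 4)*(t + 4)*(t - 5)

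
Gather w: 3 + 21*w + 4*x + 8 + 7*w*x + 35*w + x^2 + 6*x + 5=w*(7*x + 56) + x^2 + 10*x + 16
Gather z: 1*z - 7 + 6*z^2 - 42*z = 6*z^2 - 41*z - 7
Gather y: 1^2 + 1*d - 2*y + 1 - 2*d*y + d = 2*d + y*(-2*d - 2) + 2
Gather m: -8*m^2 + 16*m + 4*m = -8*m^2 + 20*m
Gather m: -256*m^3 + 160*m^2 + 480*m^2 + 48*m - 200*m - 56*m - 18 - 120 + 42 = -256*m^3 + 640*m^2 - 208*m - 96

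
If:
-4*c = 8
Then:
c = -2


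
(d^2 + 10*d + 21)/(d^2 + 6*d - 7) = (d + 3)/(d - 1)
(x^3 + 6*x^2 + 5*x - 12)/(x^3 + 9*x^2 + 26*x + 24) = (x - 1)/(x + 2)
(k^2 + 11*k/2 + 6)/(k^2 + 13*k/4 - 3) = 2*(2*k + 3)/(4*k - 3)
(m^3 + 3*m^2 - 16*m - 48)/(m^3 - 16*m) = (m + 3)/m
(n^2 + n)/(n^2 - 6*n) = (n + 1)/(n - 6)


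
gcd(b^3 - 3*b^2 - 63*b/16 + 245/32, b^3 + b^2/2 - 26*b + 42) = b - 7/2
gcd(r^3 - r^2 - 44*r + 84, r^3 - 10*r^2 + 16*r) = r - 2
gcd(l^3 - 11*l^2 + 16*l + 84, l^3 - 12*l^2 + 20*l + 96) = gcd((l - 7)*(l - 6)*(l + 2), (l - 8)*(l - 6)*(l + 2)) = l^2 - 4*l - 12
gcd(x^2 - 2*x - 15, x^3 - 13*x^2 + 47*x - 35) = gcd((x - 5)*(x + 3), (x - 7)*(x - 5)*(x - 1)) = x - 5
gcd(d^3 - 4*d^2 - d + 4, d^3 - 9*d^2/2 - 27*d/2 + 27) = 1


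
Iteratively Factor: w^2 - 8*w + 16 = (w - 4)*(w - 4)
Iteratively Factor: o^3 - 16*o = (o + 4)*(o^2 - 4*o) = (o - 4)*(o + 4)*(o)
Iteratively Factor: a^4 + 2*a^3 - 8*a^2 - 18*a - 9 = (a + 1)*(a^3 + a^2 - 9*a - 9) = (a - 3)*(a + 1)*(a^2 + 4*a + 3) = (a - 3)*(a + 1)*(a + 3)*(a + 1)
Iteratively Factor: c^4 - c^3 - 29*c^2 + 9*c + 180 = (c - 3)*(c^3 + 2*c^2 - 23*c - 60) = (c - 3)*(c + 4)*(c^2 - 2*c - 15) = (c - 5)*(c - 3)*(c + 4)*(c + 3)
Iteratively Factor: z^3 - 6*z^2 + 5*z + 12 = (z - 3)*(z^2 - 3*z - 4) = (z - 3)*(z + 1)*(z - 4)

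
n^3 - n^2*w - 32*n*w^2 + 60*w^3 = (n - 5*w)*(n - 2*w)*(n + 6*w)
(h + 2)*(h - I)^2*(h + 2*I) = h^4 + 2*h^3 + 3*h^2 + 6*h - 2*I*h - 4*I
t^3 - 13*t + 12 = (t - 3)*(t - 1)*(t + 4)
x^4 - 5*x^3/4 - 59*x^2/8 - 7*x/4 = x*(x - 7/2)*(x + 1/4)*(x + 2)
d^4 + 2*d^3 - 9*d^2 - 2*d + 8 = (d - 2)*(d - 1)*(d + 1)*(d + 4)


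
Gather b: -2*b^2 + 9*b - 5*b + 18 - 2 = -2*b^2 + 4*b + 16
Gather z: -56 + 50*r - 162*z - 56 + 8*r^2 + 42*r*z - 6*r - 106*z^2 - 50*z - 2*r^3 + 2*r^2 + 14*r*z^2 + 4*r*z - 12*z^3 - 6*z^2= -2*r^3 + 10*r^2 + 44*r - 12*z^3 + z^2*(14*r - 112) + z*(46*r - 212) - 112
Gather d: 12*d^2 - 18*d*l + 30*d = 12*d^2 + d*(30 - 18*l)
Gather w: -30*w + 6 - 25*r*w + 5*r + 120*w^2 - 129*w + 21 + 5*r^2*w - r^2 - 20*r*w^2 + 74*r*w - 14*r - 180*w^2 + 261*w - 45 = -r^2 - 9*r + w^2*(-20*r - 60) + w*(5*r^2 + 49*r + 102) - 18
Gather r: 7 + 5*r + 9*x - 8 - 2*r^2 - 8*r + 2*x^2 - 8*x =-2*r^2 - 3*r + 2*x^2 + x - 1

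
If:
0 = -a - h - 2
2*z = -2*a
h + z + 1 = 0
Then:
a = -1/2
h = -3/2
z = 1/2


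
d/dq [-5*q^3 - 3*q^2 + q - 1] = -15*q^2 - 6*q + 1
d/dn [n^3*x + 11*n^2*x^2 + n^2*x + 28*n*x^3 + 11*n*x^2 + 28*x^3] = x*(3*n^2 + 22*n*x + 2*n + 28*x^2 + 11*x)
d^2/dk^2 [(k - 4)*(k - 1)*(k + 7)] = 6*k + 4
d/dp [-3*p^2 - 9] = -6*p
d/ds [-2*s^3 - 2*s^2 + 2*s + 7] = -6*s^2 - 4*s + 2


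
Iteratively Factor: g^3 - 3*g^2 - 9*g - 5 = (g + 1)*(g^2 - 4*g - 5) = (g + 1)^2*(g - 5)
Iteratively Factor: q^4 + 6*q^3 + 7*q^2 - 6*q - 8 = (q - 1)*(q^3 + 7*q^2 + 14*q + 8) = (q - 1)*(q + 2)*(q^2 + 5*q + 4) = (q - 1)*(q + 2)*(q + 4)*(q + 1)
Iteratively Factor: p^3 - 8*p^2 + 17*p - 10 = (p - 5)*(p^2 - 3*p + 2) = (p - 5)*(p - 1)*(p - 2)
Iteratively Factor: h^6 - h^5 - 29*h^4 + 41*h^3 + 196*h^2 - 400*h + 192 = (h + 4)*(h^5 - 5*h^4 - 9*h^3 + 77*h^2 - 112*h + 48) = (h + 4)^2*(h^4 - 9*h^3 + 27*h^2 - 31*h + 12) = (h - 1)*(h + 4)^2*(h^3 - 8*h^2 + 19*h - 12) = (h - 3)*(h - 1)*(h + 4)^2*(h^2 - 5*h + 4) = (h - 3)*(h - 1)^2*(h + 4)^2*(h - 4)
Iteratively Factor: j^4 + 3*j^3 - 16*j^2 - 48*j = (j - 4)*(j^3 + 7*j^2 + 12*j) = (j - 4)*(j + 3)*(j^2 + 4*j) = j*(j - 4)*(j + 3)*(j + 4)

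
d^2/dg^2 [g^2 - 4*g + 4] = 2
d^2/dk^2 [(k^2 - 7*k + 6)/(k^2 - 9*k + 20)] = 4*(k^3 - 21*k^2 + 129*k - 247)/(k^6 - 27*k^5 + 303*k^4 - 1809*k^3 + 6060*k^2 - 10800*k + 8000)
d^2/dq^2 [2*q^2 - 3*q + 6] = 4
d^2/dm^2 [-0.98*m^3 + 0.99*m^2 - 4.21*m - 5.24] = 1.98 - 5.88*m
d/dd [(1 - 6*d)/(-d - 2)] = 13/(d + 2)^2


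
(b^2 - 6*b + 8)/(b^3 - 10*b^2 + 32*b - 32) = 1/(b - 4)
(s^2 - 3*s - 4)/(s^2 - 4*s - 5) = (s - 4)/(s - 5)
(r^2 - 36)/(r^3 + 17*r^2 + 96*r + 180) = (r - 6)/(r^2 + 11*r + 30)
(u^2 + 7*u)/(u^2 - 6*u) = (u + 7)/(u - 6)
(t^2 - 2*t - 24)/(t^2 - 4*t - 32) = (t - 6)/(t - 8)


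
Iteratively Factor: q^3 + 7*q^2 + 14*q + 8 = (q + 4)*(q^2 + 3*q + 2) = (q + 2)*(q + 4)*(q + 1)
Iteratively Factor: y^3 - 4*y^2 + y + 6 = (y - 3)*(y^2 - y - 2) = (y - 3)*(y + 1)*(y - 2)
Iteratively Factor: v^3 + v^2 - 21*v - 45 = (v + 3)*(v^2 - 2*v - 15) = (v + 3)^2*(v - 5)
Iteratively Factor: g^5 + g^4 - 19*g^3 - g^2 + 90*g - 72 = (g - 1)*(g^4 + 2*g^3 - 17*g^2 - 18*g + 72) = (g - 3)*(g - 1)*(g^3 + 5*g^2 - 2*g - 24) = (g - 3)*(g - 2)*(g - 1)*(g^2 + 7*g + 12) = (g - 3)*(g - 2)*(g - 1)*(g + 4)*(g + 3)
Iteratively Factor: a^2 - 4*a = (a)*(a - 4)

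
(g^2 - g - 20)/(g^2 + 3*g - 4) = (g - 5)/(g - 1)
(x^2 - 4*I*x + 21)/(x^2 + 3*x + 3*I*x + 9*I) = (x - 7*I)/(x + 3)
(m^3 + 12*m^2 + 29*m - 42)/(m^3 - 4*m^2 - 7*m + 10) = (m^2 + 13*m + 42)/(m^2 - 3*m - 10)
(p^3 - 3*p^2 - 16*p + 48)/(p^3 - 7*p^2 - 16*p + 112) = (p - 3)/(p - 7)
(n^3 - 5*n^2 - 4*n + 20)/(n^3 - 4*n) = (n - 5)/n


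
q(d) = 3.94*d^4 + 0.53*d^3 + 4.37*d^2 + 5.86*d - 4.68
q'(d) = 15.76*d^3 + 1.59*d^2 + 8.74*d + 5.86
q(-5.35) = 3235.73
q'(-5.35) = -2408.72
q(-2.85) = 261.79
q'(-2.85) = -370.96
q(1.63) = 46.59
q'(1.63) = 92.58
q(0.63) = 1.50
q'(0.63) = 15.94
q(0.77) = 4.05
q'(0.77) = 20.73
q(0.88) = 6.58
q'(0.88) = 25.52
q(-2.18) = 86.81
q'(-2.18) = -168.91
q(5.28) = 3288.29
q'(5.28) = 2416.17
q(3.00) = 385.68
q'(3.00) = 471.91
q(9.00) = 26638.74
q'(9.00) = 11702.35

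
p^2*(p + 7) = p^3 + 7*p^2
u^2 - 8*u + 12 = (u - 6)*(u - 2)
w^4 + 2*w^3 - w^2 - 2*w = w*(w - 1)*(w + 1)*(w + 2)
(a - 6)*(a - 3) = a^2 - 9*a + 18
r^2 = r^2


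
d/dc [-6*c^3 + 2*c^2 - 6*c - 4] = -18*c^2 + 4*c - 6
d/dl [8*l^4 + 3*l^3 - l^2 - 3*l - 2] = 32*l^3 + 9*l^2 - 2*l - 3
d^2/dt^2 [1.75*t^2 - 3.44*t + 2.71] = 3.50000000000000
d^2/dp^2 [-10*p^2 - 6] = -20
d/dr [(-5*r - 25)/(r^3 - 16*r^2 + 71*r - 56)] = 5*(2*r^3 - r^2 - 160*r + 411)/(r^6 - 32*r^5 + 398*r^4 - 2384*r^3 + 6833*r^2 - 7952*r + 3136)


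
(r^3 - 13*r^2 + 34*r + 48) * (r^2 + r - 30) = r^5 - 12*r^4 - 9*r^3 + 472*r^2 - 972*r - 1440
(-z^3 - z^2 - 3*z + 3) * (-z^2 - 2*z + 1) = z^5 + 3*z^4 + 4*z^3 + 2*z^2 - 9*z + 3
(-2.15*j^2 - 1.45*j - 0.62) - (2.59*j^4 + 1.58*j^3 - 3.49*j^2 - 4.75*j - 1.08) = -2.59*j^4 - 1.58*j^3 + 1.34*j^2 + 3.3*j + 0.46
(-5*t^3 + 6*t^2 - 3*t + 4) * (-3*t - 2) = 15*t^4 - 8*t^3 - 3*t^2 - 6*t - 8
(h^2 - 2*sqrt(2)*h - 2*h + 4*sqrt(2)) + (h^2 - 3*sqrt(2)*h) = 2*h^2 - 5*sqrt(2)*h - 2*h + 4*sqrt(2)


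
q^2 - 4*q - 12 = (q - 6)*(q + 2)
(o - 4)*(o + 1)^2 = o^3 - 2*o^2 - 7*o - 4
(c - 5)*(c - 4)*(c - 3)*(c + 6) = c^4 - 6*c^3 - 25*c^2 + 222*c - 360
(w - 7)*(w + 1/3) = w^2 - 20*w/3 - 7/3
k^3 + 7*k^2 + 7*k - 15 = (k - 1)*(k + 3)*(k + 5)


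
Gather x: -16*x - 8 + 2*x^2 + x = 2*x^2 - 15*x - 8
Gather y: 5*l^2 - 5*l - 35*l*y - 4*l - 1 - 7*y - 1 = 5*l^2 - 9*l + y*(-35*l - 7) - 2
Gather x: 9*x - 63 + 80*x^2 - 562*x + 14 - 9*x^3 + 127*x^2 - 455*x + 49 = -9*x^3 + 207*x^2 - 1008*x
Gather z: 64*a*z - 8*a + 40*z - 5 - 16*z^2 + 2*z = -8*a - 16*z^2 + z*(64*a + 42) - 5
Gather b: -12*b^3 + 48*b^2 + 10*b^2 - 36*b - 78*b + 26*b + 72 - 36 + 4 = -12*b^3 + 58*b^2 - 88*b + 40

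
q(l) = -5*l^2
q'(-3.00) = 30.00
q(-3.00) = -45.00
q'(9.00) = -90.00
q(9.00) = -405.00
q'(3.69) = -36.90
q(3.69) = -68.08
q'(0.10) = -1.00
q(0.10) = -0.05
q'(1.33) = -13.30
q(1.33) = -8.84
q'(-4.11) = 41.10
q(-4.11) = -84.46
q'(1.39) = -13.90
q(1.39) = -9.66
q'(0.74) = -7.40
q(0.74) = -2.74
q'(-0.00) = 0.00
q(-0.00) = 0.00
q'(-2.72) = 27.20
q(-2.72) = -36.99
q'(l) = -10*l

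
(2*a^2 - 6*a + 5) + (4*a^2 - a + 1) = 6*a^2 - 7*a + 6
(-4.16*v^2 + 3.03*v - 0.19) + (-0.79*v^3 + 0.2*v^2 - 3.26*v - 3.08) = -0.79*v^3 - 3.96*v^2 - 0.23*v - 3.27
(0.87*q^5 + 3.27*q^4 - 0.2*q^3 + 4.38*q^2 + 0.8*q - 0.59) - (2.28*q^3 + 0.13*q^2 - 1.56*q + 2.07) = 0.87*q^5 + 3.27*q^4 - 2.48*q^3 + 4.25*q^2 + 2.36*q - 2.66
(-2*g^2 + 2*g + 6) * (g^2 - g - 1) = -2*g^4 + 4*g^3 + 6*g^2 - 8*g - 6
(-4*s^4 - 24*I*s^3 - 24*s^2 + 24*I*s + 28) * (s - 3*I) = -4*s^5 - 12*I*s^4 - 96*s^3 + 96*I*s^2 + 100*s - 84*I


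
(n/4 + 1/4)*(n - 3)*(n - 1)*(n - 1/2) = n^4/4 - 7*n^3/8 + n^2/8 + 7*n/8 - 3/8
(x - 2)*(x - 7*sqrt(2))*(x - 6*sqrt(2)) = x^3 - 13*sqrt(2)*x^2 - 2*x^2 + 26*sqrt(2)*x + 84*x - 168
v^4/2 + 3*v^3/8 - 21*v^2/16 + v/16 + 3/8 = (v/2 + 1)*(v - 1)*(v - 3/4)*(v + 1/2)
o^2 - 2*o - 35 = (o - 7)*(o + 5)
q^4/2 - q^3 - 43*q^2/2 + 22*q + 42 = (q/2 + 1/2)*(q - 7)*(q - 2)*(q + 6)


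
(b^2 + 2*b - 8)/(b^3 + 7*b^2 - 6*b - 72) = (b - 2)/(b^2 + 3*b - 18)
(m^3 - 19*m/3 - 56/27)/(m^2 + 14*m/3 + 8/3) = (27*m^3 - 171*m - 56)/(9*(3*m^2 + 14*m + 8))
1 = 1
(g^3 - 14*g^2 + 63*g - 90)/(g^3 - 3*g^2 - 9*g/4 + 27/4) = 4*(g^2 - 11*g + 30)/(4*g^2 - 9)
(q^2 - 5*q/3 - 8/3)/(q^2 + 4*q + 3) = (q - 8/3)/(q + 3)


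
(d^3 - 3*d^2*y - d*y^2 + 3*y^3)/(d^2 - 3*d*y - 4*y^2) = (-d^2 + 4*d*y - 3*y^2)/(-d + 4*y)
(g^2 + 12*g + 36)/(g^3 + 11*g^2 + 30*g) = (g + 6)/(g*(g + 5))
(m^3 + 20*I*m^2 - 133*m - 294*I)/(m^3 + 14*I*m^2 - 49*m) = (m + 6*I)/m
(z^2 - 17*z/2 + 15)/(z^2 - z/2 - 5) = (z - 6)/(z + 2)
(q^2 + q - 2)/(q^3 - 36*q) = (q^2 + q - 2)/(q*(q^2 - 36))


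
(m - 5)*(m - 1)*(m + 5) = m^3 - m^2 - 25*m + 25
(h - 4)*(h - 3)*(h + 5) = h^3 - 2*h^2 - 23*h + 60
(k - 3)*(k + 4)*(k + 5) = k^3 + 6*k^2 - 7*k - 60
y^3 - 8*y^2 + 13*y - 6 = (y - 6)*(y - 1)^2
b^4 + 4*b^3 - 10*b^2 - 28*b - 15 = (b - 3)*(b + 1)^2*(b + 5)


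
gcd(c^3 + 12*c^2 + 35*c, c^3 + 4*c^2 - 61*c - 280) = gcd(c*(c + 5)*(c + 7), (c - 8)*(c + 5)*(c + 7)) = c^2 + 12*c + 35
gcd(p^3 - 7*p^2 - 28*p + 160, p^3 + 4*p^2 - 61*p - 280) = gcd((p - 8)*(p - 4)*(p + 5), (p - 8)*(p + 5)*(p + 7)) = p^2 - 3*p - 40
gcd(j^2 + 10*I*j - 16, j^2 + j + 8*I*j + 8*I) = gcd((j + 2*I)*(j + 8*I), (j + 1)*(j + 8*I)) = j + 8*I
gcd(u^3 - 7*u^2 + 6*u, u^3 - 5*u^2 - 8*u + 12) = u^2 - 7*u + 6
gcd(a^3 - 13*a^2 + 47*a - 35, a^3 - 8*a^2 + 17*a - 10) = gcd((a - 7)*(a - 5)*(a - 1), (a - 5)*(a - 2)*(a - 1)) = a^2 - 6*a + 5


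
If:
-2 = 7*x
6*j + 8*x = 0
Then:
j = 8/21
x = -2/7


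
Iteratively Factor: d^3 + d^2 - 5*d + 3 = (d - 1)*(d^2 + 2*d - 3) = (d - 1)^2*(d + 3)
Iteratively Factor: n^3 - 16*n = (n)*(n^2 - 16) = n*(n - 4)*(n + 4)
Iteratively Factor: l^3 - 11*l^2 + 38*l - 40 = (l - 5)*(l^2 - 6*l + 8) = (l - 5)*(l - 2)*(l - 4)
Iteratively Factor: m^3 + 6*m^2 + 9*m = (m)*(m^2 + 6*m + 9) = m*(m + 3)*(m + 3)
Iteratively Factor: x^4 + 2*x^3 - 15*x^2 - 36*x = (x - 4)*(x^3 + 6*x^2 + 9*x) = x*(x - 4)*(x^2 + 6*x + 9) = x*(x - 4)*(x + 3)*(x + 3)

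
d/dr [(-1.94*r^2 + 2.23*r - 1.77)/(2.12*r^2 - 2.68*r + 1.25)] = (0.471600000000002*r^2 + 2.6548*r - 1.9561)/(4.4944*r^4 - 11.3632*r^3 + 12.4824*r^2 - 6.7*r + 1.5625)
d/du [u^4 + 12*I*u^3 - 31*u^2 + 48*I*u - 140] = 4*u^3 + 36*I*u^2 - 62*u + 48*I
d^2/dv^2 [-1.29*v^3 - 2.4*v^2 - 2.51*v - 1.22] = -7.74*v - 4.8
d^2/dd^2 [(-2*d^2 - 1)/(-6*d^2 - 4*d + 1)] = 48*(-2*d^3 + 6*d^2 + 3*d + 1)/(216*d^6 + 432*d^5 + 180*d^4 - 80*d^3 - 30*d^2 + 12*d - 1)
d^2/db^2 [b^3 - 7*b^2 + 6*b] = 6*b - 14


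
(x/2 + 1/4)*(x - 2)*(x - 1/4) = x^3/2 - 7*x^2/8 - 5*x/16 + 1/8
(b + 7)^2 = b^2 + 14*b + 49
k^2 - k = k*(k - 1)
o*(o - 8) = o^2 - 8*o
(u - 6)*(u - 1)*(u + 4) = u^3 - 3*u^2 - 22*u + 24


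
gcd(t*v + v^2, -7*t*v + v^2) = v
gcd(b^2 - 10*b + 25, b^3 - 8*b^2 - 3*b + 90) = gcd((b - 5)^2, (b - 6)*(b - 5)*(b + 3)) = b - 5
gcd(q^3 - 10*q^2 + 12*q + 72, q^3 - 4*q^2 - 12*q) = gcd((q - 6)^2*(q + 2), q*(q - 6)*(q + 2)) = q^2 - 4*q - 12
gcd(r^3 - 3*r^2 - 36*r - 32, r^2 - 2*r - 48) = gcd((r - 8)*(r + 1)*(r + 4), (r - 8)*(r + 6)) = r - 8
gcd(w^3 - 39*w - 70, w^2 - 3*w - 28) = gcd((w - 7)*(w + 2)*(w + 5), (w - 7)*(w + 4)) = w - 7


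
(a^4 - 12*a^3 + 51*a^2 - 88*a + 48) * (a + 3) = a^5 - 9*a^4 + 15*a^3 + 65*a^2 - 216*a + 144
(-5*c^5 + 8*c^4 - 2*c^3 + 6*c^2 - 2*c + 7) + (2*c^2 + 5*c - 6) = -5*c^5 + 8*c^4 - 2*c^3 + 8*c^2 + 3*c + 1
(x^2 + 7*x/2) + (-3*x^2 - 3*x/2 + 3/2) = -2*x^2 + 2*x + 3/2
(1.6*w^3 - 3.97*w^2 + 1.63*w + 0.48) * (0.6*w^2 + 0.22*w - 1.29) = 0.96*w^5 - 2.03*w^4 - 1.9594*w^3 + 5.7679*w^2 - 1.9971*w - 0.6192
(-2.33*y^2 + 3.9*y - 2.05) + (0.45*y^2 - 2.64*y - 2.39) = -1.88*y^2 + 1.26*y - 4.44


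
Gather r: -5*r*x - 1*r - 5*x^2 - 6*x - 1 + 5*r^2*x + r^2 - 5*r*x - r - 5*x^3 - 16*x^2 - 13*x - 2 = r^2*(5*x + 1) + r*(-10*x - 2) - 5*x^3 - 21*x^2 - 19*x - 3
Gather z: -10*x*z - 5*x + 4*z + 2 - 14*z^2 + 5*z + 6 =-5*x - 14*z^2 + z*(9 - 10*x) + 8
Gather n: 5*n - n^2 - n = -n^2 + 4*n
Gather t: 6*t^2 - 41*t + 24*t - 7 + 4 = 6*t^2 - 17*t - 3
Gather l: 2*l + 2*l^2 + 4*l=2*l^2 + 6*l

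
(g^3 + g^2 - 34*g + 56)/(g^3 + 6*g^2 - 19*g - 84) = (g - 2)/(g + 3)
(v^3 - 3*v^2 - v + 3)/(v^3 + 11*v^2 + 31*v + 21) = (v^2 - 4*v + 3)/(v^2 + 10*v + 21)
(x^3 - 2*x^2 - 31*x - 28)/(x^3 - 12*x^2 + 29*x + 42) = (x + 4)/(x - 6)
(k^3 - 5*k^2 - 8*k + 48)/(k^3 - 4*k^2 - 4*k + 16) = (k^2 - k - 12)/(k^2 - 4)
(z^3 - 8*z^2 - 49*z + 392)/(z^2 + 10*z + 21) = (z^2 - 15*z + 56)/(z + 3)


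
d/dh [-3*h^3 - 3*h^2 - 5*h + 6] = -9*h^2 - 6*h - 5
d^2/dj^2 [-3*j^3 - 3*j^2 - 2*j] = -18*j - 6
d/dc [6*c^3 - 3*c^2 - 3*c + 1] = 18*c^2 - 6*c - 3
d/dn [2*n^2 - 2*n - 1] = 4*n - 2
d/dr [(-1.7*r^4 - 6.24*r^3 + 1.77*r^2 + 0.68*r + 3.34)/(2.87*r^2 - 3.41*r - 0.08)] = (-9.758*r^5 - 0.517799999999994*r^4 + 43.1008*r^3 - 6.4897*r^2 - 19.4548*r + 11.335)/(8.2369*r^4 - 19.5734*r^3 + 11.1689*r^2 + 0.5456*r + 0.0064)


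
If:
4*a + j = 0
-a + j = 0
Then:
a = 0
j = 0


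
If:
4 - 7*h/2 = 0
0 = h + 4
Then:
No Solution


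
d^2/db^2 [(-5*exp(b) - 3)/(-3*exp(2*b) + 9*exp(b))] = (5*exp(3*b) + 27*exp(2*b) - 27*exp(b) + 27)*exp(-b)/(3*(exp(3*b) - 9*exp(2*b) + 27*exp(b) - 27))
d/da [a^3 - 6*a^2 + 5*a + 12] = 3*a^2 - 12*a + 5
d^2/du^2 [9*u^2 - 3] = 18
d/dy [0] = 0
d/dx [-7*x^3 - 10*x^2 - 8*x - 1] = -21*x^2 - 20*x - 8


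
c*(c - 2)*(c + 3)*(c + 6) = c^4 + 7*c^3 - 36*c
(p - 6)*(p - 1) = p^2 - 7*p + 6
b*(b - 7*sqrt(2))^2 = b^3 - 14*sqrt(2)*b^2 + 98*b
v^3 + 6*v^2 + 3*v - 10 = (v - 1)*(v + 2)*(v + 5)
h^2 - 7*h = h*(h - 7)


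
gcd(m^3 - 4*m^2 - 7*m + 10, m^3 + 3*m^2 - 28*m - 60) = m^2 - 3*m - 10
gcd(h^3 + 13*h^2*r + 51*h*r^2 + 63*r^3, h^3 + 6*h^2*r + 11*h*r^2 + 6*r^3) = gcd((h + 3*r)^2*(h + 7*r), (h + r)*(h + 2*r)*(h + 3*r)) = h + 3*r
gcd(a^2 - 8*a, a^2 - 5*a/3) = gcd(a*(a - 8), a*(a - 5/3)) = a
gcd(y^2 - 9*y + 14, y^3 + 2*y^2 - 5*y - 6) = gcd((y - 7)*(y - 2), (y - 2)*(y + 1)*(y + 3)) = y - 2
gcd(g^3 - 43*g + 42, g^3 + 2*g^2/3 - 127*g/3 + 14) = g^2 + g - 42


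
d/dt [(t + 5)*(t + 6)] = 2*t + 11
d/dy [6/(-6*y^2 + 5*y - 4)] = 6*(12*y - 5)/(6*y^2 - 5*y + 4)^2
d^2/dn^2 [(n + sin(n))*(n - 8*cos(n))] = -n*sin(n) + 8*n*cos(n) + 16*sin(n) + 16*sin(2*n) + 2*cos(n) + 2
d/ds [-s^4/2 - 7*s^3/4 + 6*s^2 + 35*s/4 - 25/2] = -2*s^3 - 21*s^2/4 + 12*s + 35/4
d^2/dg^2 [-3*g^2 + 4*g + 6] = -6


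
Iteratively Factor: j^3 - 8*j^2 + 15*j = (j)*(j^2 - 8*j + 15) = j*(j - 5)*(j - 3)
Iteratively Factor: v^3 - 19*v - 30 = (v + 3)*(v^2 - 3*v - 10) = (v + 2)*(v + 3)*(v - 5)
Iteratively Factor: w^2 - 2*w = (w - 2)*(w)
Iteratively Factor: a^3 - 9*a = (a)*(a^2 - 9) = a*(a - 3)*(a + 3)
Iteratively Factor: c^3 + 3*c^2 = (c)*(c^2 + 3*c) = c^2*(c + 3)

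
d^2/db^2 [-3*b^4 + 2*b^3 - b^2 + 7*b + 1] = -36*b^2 + 12*b - 2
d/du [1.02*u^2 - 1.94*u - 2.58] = 2.04*u - 1.94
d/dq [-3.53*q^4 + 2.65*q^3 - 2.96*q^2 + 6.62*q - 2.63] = -14.12*q^3 + 7.95*q^2 - 5.92*q + 6.62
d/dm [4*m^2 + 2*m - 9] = 8*m + 2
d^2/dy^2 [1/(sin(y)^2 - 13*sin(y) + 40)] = (-4*sin(y)^4 + 39*sin(y)^3 - 3*sin(y)^2 - 598*sin(y) + 258)/(sin(y)^2 - 13*sin(y) + 40)^3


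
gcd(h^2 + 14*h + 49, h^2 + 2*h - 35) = h + 7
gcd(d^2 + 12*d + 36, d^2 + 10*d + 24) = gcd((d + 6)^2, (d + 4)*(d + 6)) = d + 6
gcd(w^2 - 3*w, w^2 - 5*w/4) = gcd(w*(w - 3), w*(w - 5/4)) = w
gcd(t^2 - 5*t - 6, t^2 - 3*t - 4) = t + 1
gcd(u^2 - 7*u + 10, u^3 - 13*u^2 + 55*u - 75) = u - 5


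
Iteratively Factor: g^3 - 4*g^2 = (g)*(g^2 - 4*g) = g^2*(g - 4)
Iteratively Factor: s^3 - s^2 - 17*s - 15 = (s + 3)*(s^2 - 4*s - 5) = (s - 5)*(s + 3)*(s + 1)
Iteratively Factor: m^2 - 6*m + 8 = (m - 2)*(m - 4)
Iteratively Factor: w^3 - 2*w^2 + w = (w - 1)*(w^2 - w) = w*(w - 1)*(w - 1)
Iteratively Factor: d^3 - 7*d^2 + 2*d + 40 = (d - 5)*(d^2 - 2*d - 8) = (d - 5)*(d - 4)*(d + 2)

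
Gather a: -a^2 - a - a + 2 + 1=-a^2 - 2*a + 3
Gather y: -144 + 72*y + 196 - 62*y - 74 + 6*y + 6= 16*y - 16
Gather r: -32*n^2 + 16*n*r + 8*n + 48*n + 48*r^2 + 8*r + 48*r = -32*n^2 + 56*n + 48*r^2 + r*(16*n + 56)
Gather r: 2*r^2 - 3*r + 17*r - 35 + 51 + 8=2*r^2 + 14*r + 24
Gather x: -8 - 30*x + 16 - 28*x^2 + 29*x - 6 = -28*x^2 - x + 2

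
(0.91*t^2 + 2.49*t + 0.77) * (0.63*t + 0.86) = 0.5733*t^3 + 2.3513*t^2 + 2.6265*t + 0.6622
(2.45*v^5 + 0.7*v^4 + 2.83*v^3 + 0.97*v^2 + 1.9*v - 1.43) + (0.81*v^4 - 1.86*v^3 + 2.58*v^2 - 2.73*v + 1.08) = 2.45*v^5 + 1.51*v^4 + 0.97*v^3 + 3.55*v^2 - 0.83*v - 0.35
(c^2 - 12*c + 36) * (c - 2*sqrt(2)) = c^3 - 12*c^2 - 2*sqrt(2)*c^2 + 24*sqrt(2)*c + 36*c - 72*sqrt(2)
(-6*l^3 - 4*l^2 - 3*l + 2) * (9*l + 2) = -54*l^4 - 48*l^3 - 35*l^2 + 12*l + 4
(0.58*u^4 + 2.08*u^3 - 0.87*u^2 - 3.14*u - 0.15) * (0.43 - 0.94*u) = -0.5452*u^5 - 1.7058*u^4 + 1.7122*u^3 + 2.5775*u^2 - 1.2092*u - 0.0645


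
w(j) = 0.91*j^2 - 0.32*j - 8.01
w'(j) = 1.82*j - 0.32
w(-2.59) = -1.08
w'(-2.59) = -5.03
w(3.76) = 3.65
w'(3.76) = 6.52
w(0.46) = -7.96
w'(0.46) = 0.52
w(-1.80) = -4.49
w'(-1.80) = -3.60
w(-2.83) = 0.18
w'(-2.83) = -5.47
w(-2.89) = 0.52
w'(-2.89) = -5.58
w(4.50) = 8.98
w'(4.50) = 7.87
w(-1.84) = -4.34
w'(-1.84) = -3.67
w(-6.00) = 26.67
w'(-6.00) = -11.24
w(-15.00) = 201.54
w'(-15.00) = -27.62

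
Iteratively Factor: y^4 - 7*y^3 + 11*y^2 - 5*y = (y - 5)*(y^3 - 2*y^2 + y) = y*(y - 5)*(y^2 - 2*y + 1) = y*(y - 5)*(y - 1)*(y - 1)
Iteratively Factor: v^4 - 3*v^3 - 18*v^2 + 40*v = (v - 2)*(v^3 - v^2 - 20*v) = (v - 5)*(v - 2)*(v^2 + 4*v) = (v - 5)*(v - 2)*(v + 4)*(v)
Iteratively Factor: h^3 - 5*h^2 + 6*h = (h - 3)*(h^2 - 2*h) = h*(h - 3)*(h - 2)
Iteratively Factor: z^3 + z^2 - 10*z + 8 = (z - 1)*(z^2 + 2*z - 8) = (z - 2)*(z - 1)*(z + 4)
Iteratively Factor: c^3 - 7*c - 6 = (c - 3)*(c^2 + 3*c + 2) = (c - 3)*(c + 2)*(c + 1)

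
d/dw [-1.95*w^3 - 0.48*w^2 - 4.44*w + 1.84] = -5.85*w^2 - 0.96*w - 4.44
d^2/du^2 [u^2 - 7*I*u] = 2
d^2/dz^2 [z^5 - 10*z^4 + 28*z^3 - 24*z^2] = 20*z^3 - 120*z^2 + 168*z - 48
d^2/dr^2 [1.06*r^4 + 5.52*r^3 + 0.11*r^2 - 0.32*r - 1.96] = 12.72*r^2 + 33.12*r + 0.22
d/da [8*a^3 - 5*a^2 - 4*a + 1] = 24*a^2 - 10*a - 4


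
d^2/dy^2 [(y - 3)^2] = 2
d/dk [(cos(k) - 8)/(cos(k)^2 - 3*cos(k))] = (sin(k) + 24*sin(k)/cos(k)^2 - 16*tan(k))/(cos(k) - 3)^2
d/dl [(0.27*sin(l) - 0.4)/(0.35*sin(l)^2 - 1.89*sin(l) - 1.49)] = (-0.0945*sin(l)^2 + 0.28*sin(l) - 1.1583)*cos(l)/(0.1225*sin(l)^4 - 1.323*sin(l)^3 + 2.5291*sin(l)^2 + 5.6322*sin(l) + 2.2201)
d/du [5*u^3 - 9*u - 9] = 15*u^2 - 9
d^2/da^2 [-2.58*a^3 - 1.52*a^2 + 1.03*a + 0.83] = -15.48*a - 3.04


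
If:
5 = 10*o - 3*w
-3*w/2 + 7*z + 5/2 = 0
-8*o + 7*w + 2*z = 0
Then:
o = 25/32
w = 15/16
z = -5/32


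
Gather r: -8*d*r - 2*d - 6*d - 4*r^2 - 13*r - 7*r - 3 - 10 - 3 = -8*d - 4*r^2 + r*(-8*d - 20) - 16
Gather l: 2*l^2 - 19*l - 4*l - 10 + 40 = 2*l^2 - 23*l + 30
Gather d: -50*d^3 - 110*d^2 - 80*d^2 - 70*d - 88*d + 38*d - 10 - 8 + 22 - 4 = -50*d^3 - 190*d^2 - 120*d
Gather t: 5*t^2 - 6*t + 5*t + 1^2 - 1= 5*t^2 - t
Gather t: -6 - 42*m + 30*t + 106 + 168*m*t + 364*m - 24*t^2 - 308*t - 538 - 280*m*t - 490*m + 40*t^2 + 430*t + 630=-168*m + 16*t^2 + t*(152 - 112*m) + 192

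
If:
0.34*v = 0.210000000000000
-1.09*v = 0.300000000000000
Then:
No Solution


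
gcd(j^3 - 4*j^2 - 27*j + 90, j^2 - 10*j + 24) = j - 6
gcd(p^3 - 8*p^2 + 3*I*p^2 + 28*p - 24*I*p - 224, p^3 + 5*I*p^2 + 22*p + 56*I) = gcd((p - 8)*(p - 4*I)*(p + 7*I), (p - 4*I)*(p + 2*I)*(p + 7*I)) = p^2 + 3*I*p + 28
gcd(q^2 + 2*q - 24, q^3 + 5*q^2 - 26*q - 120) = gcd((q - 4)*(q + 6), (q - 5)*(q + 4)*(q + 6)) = q + 6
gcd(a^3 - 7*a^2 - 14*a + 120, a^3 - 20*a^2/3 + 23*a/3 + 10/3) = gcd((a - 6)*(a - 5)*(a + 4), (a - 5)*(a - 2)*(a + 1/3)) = a - 5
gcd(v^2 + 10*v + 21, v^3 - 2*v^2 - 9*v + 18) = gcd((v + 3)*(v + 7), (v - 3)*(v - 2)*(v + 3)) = v + 3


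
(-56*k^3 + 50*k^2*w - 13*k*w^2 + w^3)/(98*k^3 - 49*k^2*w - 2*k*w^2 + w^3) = (-4*k + w)/(7*k + w)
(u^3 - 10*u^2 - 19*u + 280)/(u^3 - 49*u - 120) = (u - 7)/(u + 3)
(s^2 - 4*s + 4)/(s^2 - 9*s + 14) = (s - 2)/(s - 7)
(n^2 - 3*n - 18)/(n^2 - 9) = (n - 6)/(n - 3)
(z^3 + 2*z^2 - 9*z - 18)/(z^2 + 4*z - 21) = (z^2 + 5*z + 6)/(z + 7)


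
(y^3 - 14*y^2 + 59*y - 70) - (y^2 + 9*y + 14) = y^3 - 15*y^2 + 50*y - 84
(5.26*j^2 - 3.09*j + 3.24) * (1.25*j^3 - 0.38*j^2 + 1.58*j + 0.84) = 6.575*j^5 - 5.8613*j^4 + 13.535*j^3 - 1.695*j^2 + 2.5236*j + 2.7216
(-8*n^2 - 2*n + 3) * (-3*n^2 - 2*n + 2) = 24*n^4 + 22*n^3 - 21*n^2 - 10*n + 6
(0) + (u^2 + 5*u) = u^2 + 5*u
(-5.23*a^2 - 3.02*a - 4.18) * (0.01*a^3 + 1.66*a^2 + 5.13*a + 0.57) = -0.0523*a^5 - 8.712*a^4 - 31.8849*a^3 - 25.4125*a^2 - 23.1648*a - 2.3826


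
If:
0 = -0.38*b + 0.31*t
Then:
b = 0.815789473684211*t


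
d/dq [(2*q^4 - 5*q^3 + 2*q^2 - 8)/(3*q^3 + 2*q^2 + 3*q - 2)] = 2*(3*q^6 + 4*q^5 + q^4 - 23*q^3 + 54*q^2 + 12*q + 12)/(9*q^6 + 12*q^5 + 22*q^4 + q^2 - 12*q + 4)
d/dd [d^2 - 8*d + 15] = 2*d - 8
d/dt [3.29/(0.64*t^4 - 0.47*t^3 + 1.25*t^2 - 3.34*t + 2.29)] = (-8.4224*t^3 + 4.6389*t^2 - 8.225*t + 10.9886)/(0.64*t^4 - 0.47*t^3 + 1.25*t^2 - 3.34*t + 2.29)^2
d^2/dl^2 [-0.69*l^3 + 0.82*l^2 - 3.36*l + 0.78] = 1.64 - 4.14*l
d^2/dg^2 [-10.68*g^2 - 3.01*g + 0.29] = -21.3600000000000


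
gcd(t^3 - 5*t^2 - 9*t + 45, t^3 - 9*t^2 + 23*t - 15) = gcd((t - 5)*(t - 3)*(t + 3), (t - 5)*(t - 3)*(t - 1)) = t^2 - 8*t + 15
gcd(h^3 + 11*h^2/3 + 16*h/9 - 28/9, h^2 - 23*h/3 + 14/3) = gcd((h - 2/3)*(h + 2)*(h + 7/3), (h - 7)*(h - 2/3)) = h - 2/3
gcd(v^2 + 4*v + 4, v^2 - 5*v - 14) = v + 2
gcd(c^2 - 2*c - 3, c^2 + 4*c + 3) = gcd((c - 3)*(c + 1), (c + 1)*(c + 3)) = c + 1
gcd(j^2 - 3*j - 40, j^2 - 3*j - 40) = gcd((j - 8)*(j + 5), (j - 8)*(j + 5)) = j^2 - 3*j - 40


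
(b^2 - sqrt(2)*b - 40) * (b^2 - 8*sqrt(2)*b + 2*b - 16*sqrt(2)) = b^4 - 9*sqrt(2)*b^3 + 2*b^3 - 18*sqrt(2)*b^2 - 24*b^2 - 48*b + 320*sqrt(2)*b + 640*sqrt(2)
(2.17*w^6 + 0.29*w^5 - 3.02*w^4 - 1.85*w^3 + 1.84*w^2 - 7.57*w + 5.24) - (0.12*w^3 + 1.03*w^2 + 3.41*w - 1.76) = 2.17*w^6 + 0.29*w^5 - 3.02*w^4 - 1.97*w^3 + 0.81*w^2 - 10.98*w + 7.0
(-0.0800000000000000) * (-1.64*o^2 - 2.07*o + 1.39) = 0.1312*o^2 + 0.1656*o - 0.1112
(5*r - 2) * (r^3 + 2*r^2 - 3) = 5*r^4 + 8*r^3 - 4*r^2 - 15*r + 6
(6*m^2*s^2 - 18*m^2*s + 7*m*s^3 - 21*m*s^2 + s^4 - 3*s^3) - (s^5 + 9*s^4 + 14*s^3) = 6*m^2*s^2 - 18*m^2*s + 7*m*s^3 - 21*m*s^2 - s^5 - 8*s^4 - 17*s^3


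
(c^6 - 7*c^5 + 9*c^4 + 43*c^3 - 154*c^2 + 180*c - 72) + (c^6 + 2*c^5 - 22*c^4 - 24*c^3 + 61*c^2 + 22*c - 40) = 2*c^6 - 5*c^5 - 13*c^4 + 19*c^3 - 93*c^2 + 202*c - 112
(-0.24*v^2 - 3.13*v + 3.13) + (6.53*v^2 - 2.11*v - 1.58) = 6.29*v^2 - 5.24*v + 1.55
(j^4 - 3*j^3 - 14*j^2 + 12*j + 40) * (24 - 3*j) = -3*j^5 + 33*j^4 - 30*j^3 - 372*j^2 + 168*j + 960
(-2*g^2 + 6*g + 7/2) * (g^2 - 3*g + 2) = -2*g^4 + 12*g^3 - 37*g^2/2 + 3*g/2 + 7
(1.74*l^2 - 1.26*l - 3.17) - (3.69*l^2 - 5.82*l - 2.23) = -1.95*l^2 + 4.56*l - 0.94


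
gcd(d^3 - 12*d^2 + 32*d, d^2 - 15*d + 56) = d - 8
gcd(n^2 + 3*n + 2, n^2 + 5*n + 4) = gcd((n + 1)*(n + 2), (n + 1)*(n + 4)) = n + 1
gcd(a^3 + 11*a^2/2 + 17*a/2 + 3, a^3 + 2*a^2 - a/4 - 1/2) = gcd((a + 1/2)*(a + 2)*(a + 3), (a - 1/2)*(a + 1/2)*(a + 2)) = a^2 + 5*a/2 + 1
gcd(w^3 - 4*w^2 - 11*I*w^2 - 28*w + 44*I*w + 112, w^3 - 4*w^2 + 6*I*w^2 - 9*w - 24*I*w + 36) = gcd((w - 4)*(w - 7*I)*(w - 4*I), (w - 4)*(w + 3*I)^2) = w - 4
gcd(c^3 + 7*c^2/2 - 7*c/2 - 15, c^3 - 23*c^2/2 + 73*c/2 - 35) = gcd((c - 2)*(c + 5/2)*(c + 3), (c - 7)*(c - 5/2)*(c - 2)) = c - 2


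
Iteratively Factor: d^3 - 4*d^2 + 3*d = (d - 3)*(d^2 - d) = d*(d - 3)*(d - 1)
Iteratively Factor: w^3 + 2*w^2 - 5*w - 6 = (w + 1)*(w^2 + w - 6) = (w - 2)*(w + 1)*(w + 3)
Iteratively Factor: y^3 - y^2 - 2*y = (y)*(y^2 - y - 2) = y*(y - 2)*(y + 1)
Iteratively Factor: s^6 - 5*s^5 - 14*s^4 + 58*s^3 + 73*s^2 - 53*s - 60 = (s - 1)*(s^5 - 4*s^4 - 18*s^3 + 40*s^2 + 113*s + 60) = (s - 1)*(s + 1)*(s^4 - 5*s^3 - 13*s^2 + 53*s + 60) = (s - 5)*(s - 1)*(s + 1)*(s^3 - 13*s - 12) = (s - 5)*(s - 1)*(s + 1)^2*(s^2 - s - 12) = (s - 5)*(s - 1)*(s + 1)^2*(s + 3)*(s - 4)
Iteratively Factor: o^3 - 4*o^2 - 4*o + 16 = (o - 2)*(o^2 - 2*o - 8) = (o - 4)*(o - 2)*(o + 2)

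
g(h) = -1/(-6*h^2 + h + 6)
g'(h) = -(12*h - 1)/(-6*h^2 + h + 6)^2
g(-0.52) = -0.26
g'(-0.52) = 0.49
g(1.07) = -4.99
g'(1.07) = -294.23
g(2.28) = 0.04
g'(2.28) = -0.05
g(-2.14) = 0.04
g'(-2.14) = 0.05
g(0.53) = -0.21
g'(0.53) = -0.23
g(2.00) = 0.06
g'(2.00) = -0.09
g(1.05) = -2.30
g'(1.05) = -61.30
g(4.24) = 0.01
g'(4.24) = -0.01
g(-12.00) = 0.00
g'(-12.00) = 0.00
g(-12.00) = 0.00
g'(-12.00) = 0.00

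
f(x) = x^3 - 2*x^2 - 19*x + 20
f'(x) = 3*x^2 - 4*x - 19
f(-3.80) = 8.45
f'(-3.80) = 39.52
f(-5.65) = -116.86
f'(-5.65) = 99.37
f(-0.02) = 20.38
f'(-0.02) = -18.92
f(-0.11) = 22.06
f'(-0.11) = -18.52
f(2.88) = -27.42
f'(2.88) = -5.64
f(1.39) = -7.59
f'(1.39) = -18.76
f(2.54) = -24.78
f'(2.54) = -9.81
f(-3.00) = 32.00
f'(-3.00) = 20.00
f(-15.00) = -3520.00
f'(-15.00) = 716.00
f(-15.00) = -3520.00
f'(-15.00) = 716.00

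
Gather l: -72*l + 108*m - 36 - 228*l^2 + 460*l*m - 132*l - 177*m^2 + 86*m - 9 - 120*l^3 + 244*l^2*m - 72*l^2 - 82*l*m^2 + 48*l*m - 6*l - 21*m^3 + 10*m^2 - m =-120*l^3 + l^2*(244*m - 300) + l*(-82*m^2 + 508*m - 210) - 21*m^3 - 167*m^2 + 193*m - 45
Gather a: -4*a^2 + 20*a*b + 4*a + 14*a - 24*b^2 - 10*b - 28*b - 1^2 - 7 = -4*a^2 + a*(20*b + 18) - 24*b^2 - 38*b - 8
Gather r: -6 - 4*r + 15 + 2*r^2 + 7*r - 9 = 2*r^2 + 3*r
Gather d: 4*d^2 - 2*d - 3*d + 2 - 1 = 4*d^2 - 5*d + 1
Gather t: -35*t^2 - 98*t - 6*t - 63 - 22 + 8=-35*t^2 - 104*t - 77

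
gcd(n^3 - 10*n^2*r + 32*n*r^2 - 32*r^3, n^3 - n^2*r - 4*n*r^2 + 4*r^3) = -n + 2*r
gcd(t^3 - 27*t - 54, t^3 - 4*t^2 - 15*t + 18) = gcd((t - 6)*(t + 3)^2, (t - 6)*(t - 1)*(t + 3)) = t^2 - 3*t - 18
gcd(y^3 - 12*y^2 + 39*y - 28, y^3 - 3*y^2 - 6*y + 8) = y^2 - 5*y + 4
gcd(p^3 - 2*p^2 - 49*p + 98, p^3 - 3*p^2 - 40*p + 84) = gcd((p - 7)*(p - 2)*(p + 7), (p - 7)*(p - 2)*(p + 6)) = p^2 - 9*p + 14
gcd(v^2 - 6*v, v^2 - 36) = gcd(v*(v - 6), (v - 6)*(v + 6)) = v - 6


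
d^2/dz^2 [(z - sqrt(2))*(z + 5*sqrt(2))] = 2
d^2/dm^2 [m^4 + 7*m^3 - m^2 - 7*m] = 12*m^2 + 42*m - 2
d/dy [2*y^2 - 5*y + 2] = 4*y - 5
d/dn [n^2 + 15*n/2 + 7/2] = 2*n + 15/2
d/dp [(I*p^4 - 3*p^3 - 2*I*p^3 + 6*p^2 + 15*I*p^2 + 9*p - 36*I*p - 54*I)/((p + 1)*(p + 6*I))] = 2*I*p + 3 - 3*I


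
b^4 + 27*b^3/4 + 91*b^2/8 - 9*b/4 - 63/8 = (b - 3/4)*(b + 1)*(b + 3)*(b + 7/2)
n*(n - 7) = n^2 - 7*n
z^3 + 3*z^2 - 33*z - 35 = (z - 5)*(z + 1)*(z + 7)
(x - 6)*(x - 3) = x^2 - 9*x + 18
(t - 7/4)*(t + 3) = t^2 + 5*t/4 - 21/4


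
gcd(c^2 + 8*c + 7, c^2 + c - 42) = c + 7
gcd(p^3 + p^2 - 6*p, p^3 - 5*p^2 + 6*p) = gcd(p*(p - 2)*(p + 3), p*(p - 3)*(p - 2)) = p^2 - 2*p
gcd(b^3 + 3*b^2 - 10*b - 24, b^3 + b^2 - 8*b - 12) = b^2 - b - 6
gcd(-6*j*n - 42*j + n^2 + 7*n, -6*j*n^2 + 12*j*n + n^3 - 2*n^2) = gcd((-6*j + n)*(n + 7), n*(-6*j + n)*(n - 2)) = 6*j - n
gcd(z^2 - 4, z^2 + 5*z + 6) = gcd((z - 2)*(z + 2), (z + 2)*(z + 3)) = z + 2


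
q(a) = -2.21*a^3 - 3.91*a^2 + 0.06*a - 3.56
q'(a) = -6.63*a^2 - 7.82*a + 0.06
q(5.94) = -604.34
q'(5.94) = -280.32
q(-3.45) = 40.44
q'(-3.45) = -51.87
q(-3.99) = 74.33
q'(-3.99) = -74.29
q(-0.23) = -3.75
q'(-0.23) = 1.51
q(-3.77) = 59.06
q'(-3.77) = -64.69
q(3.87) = -189.98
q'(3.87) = -129.50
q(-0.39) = -4.05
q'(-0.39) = 2.10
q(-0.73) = -4.83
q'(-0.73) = 2.24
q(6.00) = -621.32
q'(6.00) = -285.54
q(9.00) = -1930.82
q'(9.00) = -607.35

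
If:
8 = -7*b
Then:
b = -8/7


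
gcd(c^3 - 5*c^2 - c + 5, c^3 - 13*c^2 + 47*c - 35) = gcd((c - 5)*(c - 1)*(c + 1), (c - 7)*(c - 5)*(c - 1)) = c^2 - 6*c + 5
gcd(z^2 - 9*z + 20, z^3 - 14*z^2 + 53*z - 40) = z - 5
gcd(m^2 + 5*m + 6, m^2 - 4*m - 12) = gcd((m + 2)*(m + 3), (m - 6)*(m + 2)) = m + 2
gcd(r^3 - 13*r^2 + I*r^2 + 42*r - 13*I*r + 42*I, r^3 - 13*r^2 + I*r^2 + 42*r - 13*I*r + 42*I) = r^3 + r^2*(-13 + I) + r*(42 - 13*I) + 42*I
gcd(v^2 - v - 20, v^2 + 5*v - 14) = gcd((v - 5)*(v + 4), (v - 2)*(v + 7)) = 1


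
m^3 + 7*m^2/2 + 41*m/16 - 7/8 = (m - 1/4)*(m + 7/4)*(m + 2)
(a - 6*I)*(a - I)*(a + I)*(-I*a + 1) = -I*a^4 - 5*a^3 - 7*I*a^2 - 5*a - 6*I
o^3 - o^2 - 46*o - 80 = (o - 8)*(o + 2)*(o + 5)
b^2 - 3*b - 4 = (b - 4)*(b + 1)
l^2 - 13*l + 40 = (l - 8)*(l - 5)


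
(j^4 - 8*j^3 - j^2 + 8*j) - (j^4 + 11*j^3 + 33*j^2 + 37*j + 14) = -19*j^3 - 34*j^2 - 29*j - 14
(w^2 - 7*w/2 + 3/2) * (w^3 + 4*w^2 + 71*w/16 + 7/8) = w^5 + w^4/2 - 129*w^3/16 - 277*w^2/32 + 115*w/32 + 21/16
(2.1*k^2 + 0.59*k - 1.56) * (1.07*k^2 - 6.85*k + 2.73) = 2.247*k^4 - 13.7537*k^3 + 0.0223000000000013*k^2 + 12.2967*k - 4.2588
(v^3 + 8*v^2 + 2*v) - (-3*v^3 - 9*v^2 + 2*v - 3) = 4*v^3 + 17*v^2 + 3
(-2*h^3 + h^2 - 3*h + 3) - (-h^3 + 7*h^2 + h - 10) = -h^3 - 6*h^2 - 4*h + 13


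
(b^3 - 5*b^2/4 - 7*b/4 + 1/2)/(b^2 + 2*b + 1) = (4*b^2 - 9*b + 2)/(4*(b + 1))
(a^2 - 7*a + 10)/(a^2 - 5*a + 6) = (a - 5)/(a - 3)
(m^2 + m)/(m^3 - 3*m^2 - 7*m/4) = 4*(m + 1)/(4*m^2 - 12*m - 7)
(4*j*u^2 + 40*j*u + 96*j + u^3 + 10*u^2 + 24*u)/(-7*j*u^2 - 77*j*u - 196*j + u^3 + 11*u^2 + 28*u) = (4*j*u + 24*j + u^2 + 6*u)/(-7*j*u - 49*j + u^2 + 7*u)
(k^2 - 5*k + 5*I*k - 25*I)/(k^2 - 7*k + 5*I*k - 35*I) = (k - 5)/(k - 7)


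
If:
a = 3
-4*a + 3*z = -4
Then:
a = 3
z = 8/3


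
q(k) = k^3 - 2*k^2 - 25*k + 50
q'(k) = 3*k^2 - 4*k - 25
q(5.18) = 5.83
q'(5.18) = 34.78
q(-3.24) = 75.99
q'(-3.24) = 19.45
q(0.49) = 37.39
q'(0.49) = -26.24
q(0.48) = 37.65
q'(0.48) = -26.23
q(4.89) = -3.14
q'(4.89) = 27.18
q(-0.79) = 68.01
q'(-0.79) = -19.97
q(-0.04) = 51.00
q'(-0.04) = -24.84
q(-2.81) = 82.27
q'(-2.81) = 9.93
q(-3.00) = 80.00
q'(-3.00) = 14.00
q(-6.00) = -88.00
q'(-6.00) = 107.00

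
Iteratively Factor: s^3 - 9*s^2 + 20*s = (s - 5)*(s^2 - 4*s) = s*(s - 5)*(s - 4)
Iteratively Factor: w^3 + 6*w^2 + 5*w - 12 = (w - 1)*(w^2 + 7*w + 12) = (w - 1)*(w + 3)*(w + 4)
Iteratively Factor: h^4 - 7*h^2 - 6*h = (h + 2)*(h^3 - 2*h^2 - 3*h) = (h + 1)*(h + 2)*(h^2 - 3*h) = (h - 3)*(h + 1)*(h + 2)*(h)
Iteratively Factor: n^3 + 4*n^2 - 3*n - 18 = (n + 3)*(n^2 + n - 6) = (n + 3)^2*(n - 2)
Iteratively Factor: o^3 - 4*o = (o + 2)*(o^2 - 2*o) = o*(o + 2)*(o - 2)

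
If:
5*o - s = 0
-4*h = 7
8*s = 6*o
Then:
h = -7/4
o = 0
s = 0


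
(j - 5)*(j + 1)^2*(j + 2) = j^4 - j^3 - 15*j^2 - 23*j - 10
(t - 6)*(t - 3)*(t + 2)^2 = t^4 - 5*t^3 - 14*t^2 + 36*t + 72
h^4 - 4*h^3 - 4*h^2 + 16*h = h*(h - 4)*(h - 2)*(h + 2)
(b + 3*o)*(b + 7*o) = b^2 + 10*b*o + 21*o^2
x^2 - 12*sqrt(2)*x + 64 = (x - 8*sqrt(2))*(x - 4*sqrt(2))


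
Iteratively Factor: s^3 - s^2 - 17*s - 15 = (s + 3)*(s^2 - 4*s - 5) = (s - 5)*(s + 3)*(s + 1)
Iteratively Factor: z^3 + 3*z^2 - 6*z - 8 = (z + 1)*(z^2 + 2*z - 8) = (z - 2)*(z + 1)*(z + 4)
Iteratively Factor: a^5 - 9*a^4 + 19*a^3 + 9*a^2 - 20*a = (a - 5)*(a^4 - 4*a^3 - a^2 + 4*a) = (a - 5)*(a - 1)*(a^3 - 3*a^2 - 4*a) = (a - 5)*(a - 1)*(a + 1)*(a^2 - 4*a) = a*(a - 5)*(a - 1)*(a + 1)*(a - 4)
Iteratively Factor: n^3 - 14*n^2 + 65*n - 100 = (n - 5)*(n^2 - 9*n + 20) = (n - 5)^2*(n - 4)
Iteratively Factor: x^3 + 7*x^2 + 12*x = (x)*(x^2 + 7*x + 12) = x*(x + 3)*(x + 4)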